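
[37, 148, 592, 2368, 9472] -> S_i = 37*4^i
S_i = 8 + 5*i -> [8, 13, 18, 23, 28]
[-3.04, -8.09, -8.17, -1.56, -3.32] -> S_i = Random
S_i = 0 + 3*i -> [0, 3, 6, 9, 12]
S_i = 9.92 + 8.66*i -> [9.92, 18.58, 27.24, 35.9, 44.56]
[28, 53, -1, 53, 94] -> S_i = Random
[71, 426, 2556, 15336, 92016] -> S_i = 71*6^i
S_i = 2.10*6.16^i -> [2.1, 12.94, 79.69, 490.86, 3023.72]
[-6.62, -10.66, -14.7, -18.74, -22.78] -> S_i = -6.62 + -4.04*i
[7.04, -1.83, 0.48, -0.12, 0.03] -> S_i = 7.04*(-0.26)^i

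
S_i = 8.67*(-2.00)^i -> [8.67, -17.34, 34.68, -69.36, 138.72]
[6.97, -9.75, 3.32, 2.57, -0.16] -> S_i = Random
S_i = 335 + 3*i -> [335, 338, 341, 344, 347]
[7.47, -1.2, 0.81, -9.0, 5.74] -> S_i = Random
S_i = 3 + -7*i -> [3, -4, -11, -18, -25]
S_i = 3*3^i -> [3, 9, 27, 81, 243]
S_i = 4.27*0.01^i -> [4.27, 0.04, 0.0, 0.0, 0.0]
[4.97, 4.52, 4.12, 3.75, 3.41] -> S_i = 4.97*0.91^i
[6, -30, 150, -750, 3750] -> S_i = 6*-5^i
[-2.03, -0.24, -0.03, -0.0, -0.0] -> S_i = -2.03*0.12^i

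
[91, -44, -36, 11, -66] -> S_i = Random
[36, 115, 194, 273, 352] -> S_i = 36 + 79*i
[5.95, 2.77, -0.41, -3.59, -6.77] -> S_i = 5.95 + -3.18*i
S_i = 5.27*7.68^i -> [5.27, 40.47, 310.84, 2387.23, 18333.93]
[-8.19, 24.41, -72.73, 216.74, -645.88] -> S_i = -8.19*(-2.98)^i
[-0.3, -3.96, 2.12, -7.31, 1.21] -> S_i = Random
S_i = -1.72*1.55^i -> [-1.72, -2.67, -4.13, -6.41, -9.93]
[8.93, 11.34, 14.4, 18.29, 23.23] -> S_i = 8.93*1.27^i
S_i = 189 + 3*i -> [189, 192, 195, 198, 201]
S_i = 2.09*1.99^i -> [2.09, 4.16, 8.28, 16.47, 32.78]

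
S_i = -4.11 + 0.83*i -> [-4.11, -3.28, -2.45, -1.62, -0.79]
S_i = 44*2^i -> [44, 88, 176, 352, 704]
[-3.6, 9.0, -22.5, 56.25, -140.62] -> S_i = -3.60*(-2.50)^i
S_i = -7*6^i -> [-7, -42, -252, -1512, -9072]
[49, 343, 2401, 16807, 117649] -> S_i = 49*7^i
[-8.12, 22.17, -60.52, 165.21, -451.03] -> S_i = -8.12*(-2.73)^i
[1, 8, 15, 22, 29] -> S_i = 1 + 7*i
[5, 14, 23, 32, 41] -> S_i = 5 + 9*i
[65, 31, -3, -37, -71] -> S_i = 65 + -34*i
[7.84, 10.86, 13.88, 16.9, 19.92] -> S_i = 7.84 + 3.02*i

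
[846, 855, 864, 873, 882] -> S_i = 846 + 9*i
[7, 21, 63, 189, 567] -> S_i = 7*3^i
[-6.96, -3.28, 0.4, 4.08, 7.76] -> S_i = -6.96 + 3.68*i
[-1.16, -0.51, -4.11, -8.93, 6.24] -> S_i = Random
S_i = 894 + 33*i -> [894, 927, 960, 993, 1026]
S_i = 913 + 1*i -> [913, 914, 915, 916, 917]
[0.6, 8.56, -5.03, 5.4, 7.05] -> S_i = Random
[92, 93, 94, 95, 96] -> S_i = 92 + 1*i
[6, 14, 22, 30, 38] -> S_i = 6 + 8*i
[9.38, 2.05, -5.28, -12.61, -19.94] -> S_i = 9.38 + -7.33*i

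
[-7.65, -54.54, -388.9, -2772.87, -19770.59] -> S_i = -7.65*7.13^i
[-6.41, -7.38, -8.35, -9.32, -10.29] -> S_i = -6.41 + -0.97*i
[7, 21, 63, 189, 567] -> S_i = 7*3^i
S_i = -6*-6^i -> [-6, 36, -216, 1296, -7776]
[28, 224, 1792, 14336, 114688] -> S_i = 28*8^i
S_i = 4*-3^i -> [4, -12, 36, -108, 324]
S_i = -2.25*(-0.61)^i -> [-2.25, 1.37, -0.84, 0.51, -0.31]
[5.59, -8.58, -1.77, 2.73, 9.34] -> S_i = Random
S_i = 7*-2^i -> [7, -14, 28, -56, 112]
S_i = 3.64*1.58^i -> [3.64, 5.75, 9.09, 14.36, 22.68]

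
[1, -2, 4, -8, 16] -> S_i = 1*-2^i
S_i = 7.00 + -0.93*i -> [7.0, 6.07, 5.14, 4.21, 3.28]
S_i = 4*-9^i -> [4, -36, 324, -2916, 26244]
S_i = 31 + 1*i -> [31, 32, 33, 34, 35]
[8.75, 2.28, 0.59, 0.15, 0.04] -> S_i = 8.75*0.26^i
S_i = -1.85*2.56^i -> [-1.85, -4.74, -12.12, -31.04, -79.46]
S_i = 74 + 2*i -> [74, 76, 78, 80, 82]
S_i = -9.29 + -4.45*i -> [-9.29, -13.74, -18.19, -22.64, -27.09]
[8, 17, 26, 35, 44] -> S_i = 8 + 9*i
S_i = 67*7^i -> [67, 469, 3283, 22981, 160867]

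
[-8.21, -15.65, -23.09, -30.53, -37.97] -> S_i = -8.21 + -7.44*i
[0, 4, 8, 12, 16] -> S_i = 0 + 4*i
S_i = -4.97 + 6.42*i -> [-4.97, 1.45, 7.87, 14.29, 20.71]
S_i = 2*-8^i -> [2, -16, 128, -1024, 8192]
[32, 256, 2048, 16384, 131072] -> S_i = 32*8^i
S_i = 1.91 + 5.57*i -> [1.91, 7.48, 13.05, 18.62, 24.19]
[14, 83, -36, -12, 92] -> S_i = Random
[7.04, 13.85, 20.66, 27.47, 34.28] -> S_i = 7.04 + 6.81*i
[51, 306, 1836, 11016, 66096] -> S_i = 51*6^i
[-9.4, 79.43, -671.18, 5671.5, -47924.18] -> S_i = -9.40*(-8.45)^i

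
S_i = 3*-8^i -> [3, -24, 192, -1536, 12288]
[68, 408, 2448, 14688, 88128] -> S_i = 68*6^i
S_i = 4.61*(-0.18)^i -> [4.61, -0.83, 0.15, -0.03, 0.0]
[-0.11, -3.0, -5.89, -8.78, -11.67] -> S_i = -0.11 + -2.89*i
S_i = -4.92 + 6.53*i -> [-4.92, 1.61, 8.14, 14.67, 21.2]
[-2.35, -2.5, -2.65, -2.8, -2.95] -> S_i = -2.35 + -0.15*i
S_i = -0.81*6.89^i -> [-0.81, -5.58, -38.45, -264.94, -1825.42]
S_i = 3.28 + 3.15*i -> [3.28, 6.43, 9.58, 12.73, 15.88]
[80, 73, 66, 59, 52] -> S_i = 80 + -7*i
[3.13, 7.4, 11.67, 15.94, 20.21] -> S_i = 3.13 + 4.27*i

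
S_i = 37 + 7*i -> [37, 44, 51, 58, 65]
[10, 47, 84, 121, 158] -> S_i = 10 + 37*i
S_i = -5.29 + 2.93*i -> [-5.29, -2.36, 0.57, 3.5, 6.43]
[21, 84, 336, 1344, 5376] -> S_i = 21*4^i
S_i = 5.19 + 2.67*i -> [5.19, 7.86, 10.53, 13.2, 15.87]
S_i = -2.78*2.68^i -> [-2.78, -7.45, -19.97, -53.51, -143.41]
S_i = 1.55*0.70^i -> [1.55, 1.08, 0.76, 0.53, 0.37]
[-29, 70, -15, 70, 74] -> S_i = Random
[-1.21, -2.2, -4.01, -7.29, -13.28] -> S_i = -1.21*1.82^i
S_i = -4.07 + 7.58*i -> [-4.07, 3.51, 11.09, 18.67, 26.25]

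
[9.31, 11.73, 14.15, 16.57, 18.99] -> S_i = 9.31 + 2.42*i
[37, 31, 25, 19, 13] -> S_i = 37 + -6*i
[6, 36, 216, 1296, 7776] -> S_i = 6*6^i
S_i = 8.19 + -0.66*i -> [8.19, 7.53, 6.87, 6.21, 5.55]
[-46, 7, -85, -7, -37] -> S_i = Random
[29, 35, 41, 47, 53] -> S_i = 29 + 6*i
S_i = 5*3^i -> [5, 15, 45, 135, 405]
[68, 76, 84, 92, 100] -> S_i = 68 + 8*i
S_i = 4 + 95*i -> [4, 99, 194, 289, 384]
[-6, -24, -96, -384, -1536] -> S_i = -6*4^i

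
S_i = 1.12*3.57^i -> [1.12, 4.0, 14.27, 50.96, 181.92]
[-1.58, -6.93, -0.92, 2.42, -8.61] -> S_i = Random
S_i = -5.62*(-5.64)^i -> [-5.62, 31.7, -178.77, 1008.26, -5686.6]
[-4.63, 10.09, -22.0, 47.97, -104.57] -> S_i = -4.63*(-2.18)^i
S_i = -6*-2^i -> [-6, 12, -24, 48, -96]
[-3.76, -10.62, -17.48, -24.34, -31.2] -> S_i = -3.76 + -6.86*i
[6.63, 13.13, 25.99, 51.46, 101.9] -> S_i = 6.63*1.98^i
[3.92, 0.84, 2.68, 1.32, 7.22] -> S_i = Random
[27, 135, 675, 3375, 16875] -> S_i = 27*5^i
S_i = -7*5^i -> [-7, -35, -175, -875, -4375]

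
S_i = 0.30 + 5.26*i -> [0.3, 5.56, 10.82, 16.08, 21.34]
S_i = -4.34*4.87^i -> [-4.34, -21.14, -102.93, -501.28, -2441.21]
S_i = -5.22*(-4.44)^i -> [-5.22, 23.18, -102.9, 456.9, -2028.63]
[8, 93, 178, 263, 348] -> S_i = 8 + 85*i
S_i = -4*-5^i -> [-4, 20, -100, 500, -2500]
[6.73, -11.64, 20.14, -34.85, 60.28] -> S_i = 6.73*(-1.73)^i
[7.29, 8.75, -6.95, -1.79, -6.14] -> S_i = Random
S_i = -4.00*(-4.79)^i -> [-4.0, 19.16, -91.78, 439.61, -2105.73]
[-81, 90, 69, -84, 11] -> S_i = Random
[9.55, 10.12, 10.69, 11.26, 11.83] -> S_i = 9.55 + 0.57*i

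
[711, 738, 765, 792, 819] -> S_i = 711 + 27*i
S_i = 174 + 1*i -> [174, 175, 176, 177, 178]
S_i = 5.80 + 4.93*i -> [5.8, 10.73, 15.66, 20.59, 25.52]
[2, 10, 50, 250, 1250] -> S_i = 2*5^i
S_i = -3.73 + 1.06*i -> [-3.73, -2.67, -1.61, -0.55, 0.51]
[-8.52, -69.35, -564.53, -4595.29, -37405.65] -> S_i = -8.52*8.14^i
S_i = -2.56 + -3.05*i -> [-2.56, -5.61, -8.66, -11.71, -14.76]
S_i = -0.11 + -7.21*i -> [-0.11, -7.32, -14.53, -21.74, -28.95]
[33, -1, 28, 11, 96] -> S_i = Random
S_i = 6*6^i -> [6, 36, 216, 1296, 7776]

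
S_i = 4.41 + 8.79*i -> [4.41, 13.2, 21.99, 30.78, 39.57]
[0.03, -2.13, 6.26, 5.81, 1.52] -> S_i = Random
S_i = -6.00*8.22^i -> [-6.0, -49.32, -405.41, -3332.47, -27392.93]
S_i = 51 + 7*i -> [51, 58, 65, 72, 79]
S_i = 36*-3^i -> [36, -108, 324, -972, 2916]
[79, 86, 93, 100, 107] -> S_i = 79 + 7*i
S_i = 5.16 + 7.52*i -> [5.16, 12.68, 20.2, 27.72, 35.24]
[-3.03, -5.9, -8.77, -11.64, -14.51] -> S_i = -3.03 + -2.87*i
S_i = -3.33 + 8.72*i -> [-3.33, 5.39, 14.11, 22.83, 31.55]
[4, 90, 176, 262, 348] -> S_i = 4 + 86*i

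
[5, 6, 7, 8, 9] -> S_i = 5 + 1*i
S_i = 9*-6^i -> [9, -54, 324, -1944, 11664]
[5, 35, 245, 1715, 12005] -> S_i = 5*7^i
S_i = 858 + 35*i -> [858, 893, 928, 963, 998]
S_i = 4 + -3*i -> [4, 1, -2, -5, -8]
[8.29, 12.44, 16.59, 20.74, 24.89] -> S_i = 8.29 + 4.15*i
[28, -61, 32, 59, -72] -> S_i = Random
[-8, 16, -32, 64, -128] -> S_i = -8*-2^i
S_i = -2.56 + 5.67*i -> [-2.56, 3.11, 8.78, 14.45, 20.12]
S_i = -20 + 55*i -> [-20, 35, 90, 145, 200]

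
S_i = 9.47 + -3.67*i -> [9.47, 5.8, 2.13, -1.54, -5.21]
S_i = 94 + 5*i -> [94, 99, 104, 109, 114]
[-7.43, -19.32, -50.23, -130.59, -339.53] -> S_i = -7.43*2.60^i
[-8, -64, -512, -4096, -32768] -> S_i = -8*8^i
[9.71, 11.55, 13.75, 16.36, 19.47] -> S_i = 9.71*1.19^i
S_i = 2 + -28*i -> [2, -26, -54, -82, -110]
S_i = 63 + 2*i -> [63, 65, 67, 69, 71]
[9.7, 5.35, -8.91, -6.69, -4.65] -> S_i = Random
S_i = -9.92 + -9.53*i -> [-9.92, -19.45, -28.98, -38.51, -48.04]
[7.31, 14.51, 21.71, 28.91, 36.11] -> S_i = 7.31 + 7.20*i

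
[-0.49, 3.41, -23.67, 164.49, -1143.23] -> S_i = -0.49*(-6.95)^i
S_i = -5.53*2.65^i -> [-5.53, -14.65, -38.83, -102.91, -272.71]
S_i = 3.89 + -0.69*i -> [3.89, 3.2, 2.51, 1.82, 1.13]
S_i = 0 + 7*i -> [0, 7, 14, 21, 28]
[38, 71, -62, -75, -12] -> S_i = Random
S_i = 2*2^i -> [2, 4, 8, 16, 32]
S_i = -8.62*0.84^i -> [-8.62, -7.24, -6.08, -5.11, -4.29]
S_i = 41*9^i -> [41, 369, 3321, 29889, 269001]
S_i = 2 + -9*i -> [2, -7, -16, -25, -34]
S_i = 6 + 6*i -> [6, 12, 18, 24, 30]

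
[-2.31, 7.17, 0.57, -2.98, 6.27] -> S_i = Random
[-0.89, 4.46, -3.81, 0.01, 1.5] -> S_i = Random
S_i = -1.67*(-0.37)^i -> [-1.67, 0.62, -0.23, 0.08, -0.03]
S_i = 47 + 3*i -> [47, 50, 53, 56, 59]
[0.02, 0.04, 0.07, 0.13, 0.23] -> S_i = 0.02*1.85^i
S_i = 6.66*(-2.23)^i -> [6.66, -14.85, 33.12, -73.86, 164.7]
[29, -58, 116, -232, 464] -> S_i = 29*-2^i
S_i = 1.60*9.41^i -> [1.6, 15.06, 141.68, 1333.18, 12545.23]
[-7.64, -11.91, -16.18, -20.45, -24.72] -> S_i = -7.64 + -4.27*i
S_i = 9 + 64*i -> [9, 73, 137, 201, 265]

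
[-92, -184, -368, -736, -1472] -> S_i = -92*2^i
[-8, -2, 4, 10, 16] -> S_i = -8 + 6*i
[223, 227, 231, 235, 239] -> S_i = 223 + 4*i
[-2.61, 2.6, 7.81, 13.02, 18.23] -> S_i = -2.61 + 5.21*i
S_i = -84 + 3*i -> [-84, -81, -78, -75, -72]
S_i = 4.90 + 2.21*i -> [4.9, 7.11, 9.32, 11.53, 13.74]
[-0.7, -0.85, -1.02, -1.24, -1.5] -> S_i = -0.70*1.21^i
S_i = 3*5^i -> [3, 15, 75, 375, 1875]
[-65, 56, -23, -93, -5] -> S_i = Random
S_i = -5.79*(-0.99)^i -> [-5.79, 5.73, -5.67, 5.62, -5.56]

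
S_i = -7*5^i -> [-7, -35, -175, -875, -4375]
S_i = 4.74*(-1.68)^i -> [4.74, -7.96, 13.38, -22.48, 37.76]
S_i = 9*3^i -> [9, 27, 81, 243, 729]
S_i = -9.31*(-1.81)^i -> [-9.31, 16.85, -30.5, 55.21, -99.92]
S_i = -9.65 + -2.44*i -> [-9.65, -12.09, -14.53, -16.97, -19.41]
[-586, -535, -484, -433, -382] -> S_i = -586 + 51*i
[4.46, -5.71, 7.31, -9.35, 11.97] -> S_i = 4.46*(-1.28)^i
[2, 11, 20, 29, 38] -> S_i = 2 + 9*i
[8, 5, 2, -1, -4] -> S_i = 8 + -3*i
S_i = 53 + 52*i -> [53, 105, 157, 209, 261]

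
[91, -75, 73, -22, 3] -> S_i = Random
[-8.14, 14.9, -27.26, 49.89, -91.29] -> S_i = -8.14*(-1.83)^i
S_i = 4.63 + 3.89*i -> [4.63, 8.52, 12.41, 16.3, 20.19]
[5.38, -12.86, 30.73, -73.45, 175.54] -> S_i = 5.38*(-2.39)^i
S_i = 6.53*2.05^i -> [6.53, 13.39, 27.44, 56.26, 115.33]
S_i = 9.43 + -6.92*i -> [9.43, 2.51, -4.41, -11.33, -18.25]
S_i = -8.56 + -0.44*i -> [-8.56, -9.0, -9.44, -9.88, -10.32]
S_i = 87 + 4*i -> [87, 91, 95, 99, 103]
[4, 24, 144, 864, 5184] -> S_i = 4*6^i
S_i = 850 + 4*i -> [850, 854, 858, 862, 866]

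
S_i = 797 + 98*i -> [797, 895, 993, 1091, 1189]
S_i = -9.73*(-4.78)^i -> [-9.73, 46.51, -222.31, 1062.67, -5079.54]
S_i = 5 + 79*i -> [5, 84, 163, 242, 321]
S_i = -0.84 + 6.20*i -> [-0.84, 5.36, 11.56, 17.76, 23.96]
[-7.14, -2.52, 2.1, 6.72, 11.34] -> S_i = -7.14 + 4.62*i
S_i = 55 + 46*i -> [55, 101, 147, 193, 239]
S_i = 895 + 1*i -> [895, 896, 897, 898, 899]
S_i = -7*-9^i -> [-7, 63, -567, 5103, -45927]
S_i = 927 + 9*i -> [927, 936, 945, 954, 963]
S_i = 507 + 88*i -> [507, 595, 683, 771, 859]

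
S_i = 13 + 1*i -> [13, 14, 15, 16, 17]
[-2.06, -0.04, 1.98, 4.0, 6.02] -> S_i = -2.06 + 2.02*i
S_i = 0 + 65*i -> [0, 65, 130, 195, 260]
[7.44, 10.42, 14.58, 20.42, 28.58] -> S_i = 7.44*1.40^i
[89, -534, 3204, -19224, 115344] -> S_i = 89*-6^i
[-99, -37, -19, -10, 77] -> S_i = Random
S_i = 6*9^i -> [6, 54, 486, 4374, 39366]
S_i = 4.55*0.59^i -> [4.55, 2.68, 1.58, 0.93, 0.55]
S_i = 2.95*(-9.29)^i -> [2.95, -27.41, 254.6, -2365.21, 21972.77]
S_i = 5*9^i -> [5, 45, 405, 3645, 32805]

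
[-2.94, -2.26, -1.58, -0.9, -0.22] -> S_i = -2.94 + 0.68*i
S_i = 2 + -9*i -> [2, -7, -16, -25, -34]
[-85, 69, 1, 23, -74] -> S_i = Random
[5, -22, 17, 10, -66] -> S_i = Random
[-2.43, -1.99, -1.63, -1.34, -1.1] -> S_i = -2.43*0.82^i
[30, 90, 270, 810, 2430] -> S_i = 30*3^i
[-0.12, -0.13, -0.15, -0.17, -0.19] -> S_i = -0.12*1.12^i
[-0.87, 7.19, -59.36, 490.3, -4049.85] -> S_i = -0.87*(-8.26)^i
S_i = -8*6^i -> [-8, -48, -288, -1728, -10368]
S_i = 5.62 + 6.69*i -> [5.62, 12.31, 19.0, 25.69, 32.38]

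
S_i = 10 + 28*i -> [10, 38, 66, 94, 122]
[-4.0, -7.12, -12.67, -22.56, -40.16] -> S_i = -4.00*1.78^i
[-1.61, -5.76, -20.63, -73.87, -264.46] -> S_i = -1.61*3.58^i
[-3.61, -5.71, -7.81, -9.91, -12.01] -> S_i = -3.61 + -2.10*i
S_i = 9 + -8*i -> [9, 1, -7, -15, -23]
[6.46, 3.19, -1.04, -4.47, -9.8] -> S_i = Random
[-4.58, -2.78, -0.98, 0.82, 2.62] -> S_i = -4.58 + 1.80*i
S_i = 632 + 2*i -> [632, 634, 636, 638, 640]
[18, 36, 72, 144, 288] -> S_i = 18*2^i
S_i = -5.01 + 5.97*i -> [-5.01, 0.96, 6.93, 12.9, 18.87]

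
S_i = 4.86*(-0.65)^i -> [4.86, -3.16, 2.05, -1.33, 0.87]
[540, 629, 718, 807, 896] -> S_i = 540 + 89*i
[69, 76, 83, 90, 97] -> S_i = 69 + 7*i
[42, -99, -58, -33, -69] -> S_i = Random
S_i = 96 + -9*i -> [96, 87, 78, 69, 60]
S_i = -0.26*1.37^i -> [-0.26, -0.36, -0.49, -0.67, -0.92]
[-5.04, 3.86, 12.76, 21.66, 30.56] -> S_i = -5.04 + 8.90*i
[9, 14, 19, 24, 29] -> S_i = 9 + 5*i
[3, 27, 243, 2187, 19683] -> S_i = 3*9^i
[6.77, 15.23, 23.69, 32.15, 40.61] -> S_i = 6.77 + 8.46*i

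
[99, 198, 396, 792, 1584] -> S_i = 99*2^i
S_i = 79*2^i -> [79, 158, 316, 632, 1264]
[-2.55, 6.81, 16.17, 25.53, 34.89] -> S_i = -2.55 + 9.36*i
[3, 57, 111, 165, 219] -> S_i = 3 + 54*i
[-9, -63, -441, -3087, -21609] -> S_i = -9*7^i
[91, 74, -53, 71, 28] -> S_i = Random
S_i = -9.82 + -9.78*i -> [-9.82, -19.6, -29.38, -39.16, -48.94]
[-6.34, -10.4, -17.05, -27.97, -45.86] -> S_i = -6.34*1.64^i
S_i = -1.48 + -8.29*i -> [-1.48, -9.77, -18.06, -26.35, -34.64]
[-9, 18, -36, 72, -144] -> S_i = -9*-2^i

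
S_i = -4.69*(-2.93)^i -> [-4.69, 13.74, -40.26, 117.97, -345.66]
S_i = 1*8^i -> [1, 8, 64, 512, 4096]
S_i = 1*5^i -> [1, 5, 25, 125, 625]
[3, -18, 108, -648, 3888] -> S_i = 3*-6^i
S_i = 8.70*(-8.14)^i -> [8.7, -70.82, 576.46, -4692.37, 38195.91]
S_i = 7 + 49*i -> [7, 56, 105, 154, 203]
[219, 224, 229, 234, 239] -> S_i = 219 + 5*i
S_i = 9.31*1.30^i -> [9.31, 12.1, 15.73, 20.45, 26.59]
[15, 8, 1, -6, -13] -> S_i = 15 + -7*i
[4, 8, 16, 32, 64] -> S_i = 4*2^i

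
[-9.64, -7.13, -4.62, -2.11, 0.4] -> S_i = -9.64 + 2.51*i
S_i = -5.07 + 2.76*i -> [-5.07, -2.31, 0.45, 3.21, 5.97]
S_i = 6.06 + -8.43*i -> [6.06, -2.37, -10.8, -19.23, -27.66]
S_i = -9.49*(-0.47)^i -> [-9.49, 4.46, -2.1, 0.99, -0.46]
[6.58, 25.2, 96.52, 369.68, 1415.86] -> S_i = 6.58*3.83^i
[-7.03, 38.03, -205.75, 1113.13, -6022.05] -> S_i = -7.03*(-5.41)^i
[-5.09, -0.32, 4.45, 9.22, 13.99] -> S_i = -5.09 + 4.77*i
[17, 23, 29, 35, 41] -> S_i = 17 + 6*i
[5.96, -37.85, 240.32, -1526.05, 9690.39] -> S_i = 5.96*(-6.35)^i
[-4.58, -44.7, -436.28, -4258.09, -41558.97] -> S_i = -4.58*9.76^i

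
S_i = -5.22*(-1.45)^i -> [-5.22, 7.57, -10.98, 15.91, -23.08]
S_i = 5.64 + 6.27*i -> [5.64, 11.91, 18.18, 24.45, 30.72]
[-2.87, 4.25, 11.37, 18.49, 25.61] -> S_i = -2.87 + 7.12*i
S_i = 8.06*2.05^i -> [8.06, 16.52, 33.87, 69.44, 142.35]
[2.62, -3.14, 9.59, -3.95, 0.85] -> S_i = Random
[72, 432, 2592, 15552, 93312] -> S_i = 72*6^i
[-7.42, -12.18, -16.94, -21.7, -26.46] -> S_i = -7.42 + -4.76*i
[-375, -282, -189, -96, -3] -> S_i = -375 + 93*i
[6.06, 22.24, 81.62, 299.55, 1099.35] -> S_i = 6.06*3.67^i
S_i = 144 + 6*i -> [144, 150, 156, 162, 168]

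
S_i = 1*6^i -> [1, 6, 36, 216, 1296]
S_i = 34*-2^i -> [34, -68, 136, -272, 544]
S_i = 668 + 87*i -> [668, 755, 842, 929, 1016]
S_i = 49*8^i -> [49, 392, 3136, 25088, 200704]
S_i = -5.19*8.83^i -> [-5.19, -45.83, -404.66, -3573.14, -31550.79]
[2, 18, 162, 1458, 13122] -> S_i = 2*9^i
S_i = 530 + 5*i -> [530, 535, 540, 545, 550]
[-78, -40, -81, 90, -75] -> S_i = Random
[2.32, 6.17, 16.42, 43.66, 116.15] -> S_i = 2.32*2.66^i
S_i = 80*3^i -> [80, 240, 720, 2160, 6480]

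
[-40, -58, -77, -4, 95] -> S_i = Random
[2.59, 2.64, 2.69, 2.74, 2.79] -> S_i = 2.59 + 0.05*i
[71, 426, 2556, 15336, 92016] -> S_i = 71*6^i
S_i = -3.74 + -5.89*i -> [-3.74, -9.63, -15.52, -21.41, -27.3]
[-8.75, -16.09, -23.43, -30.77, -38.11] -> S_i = -8.75 + -7.34*i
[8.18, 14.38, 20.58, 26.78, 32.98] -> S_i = 8.18 + 6.20*i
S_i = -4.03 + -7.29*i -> [-4.03, -11.32, -18.61, -25.9, -33.19]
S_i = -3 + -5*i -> [-3, -8, -13, -18, -23]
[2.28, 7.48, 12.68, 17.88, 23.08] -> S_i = 2.28 + 5.20*i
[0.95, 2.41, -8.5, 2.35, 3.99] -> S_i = Random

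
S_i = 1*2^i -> [1, 2, 4, 8, 16]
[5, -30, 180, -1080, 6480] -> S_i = 5*-6^i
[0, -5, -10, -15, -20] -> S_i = 0 + -5*i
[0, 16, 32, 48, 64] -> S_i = 0 + 16*i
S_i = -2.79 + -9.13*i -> [-2.79, -11.92, -21.05, -30.18, -39.31]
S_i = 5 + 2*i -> [5, 7, 9, 11, 13]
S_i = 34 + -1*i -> [34, 33, 32, 31, 30]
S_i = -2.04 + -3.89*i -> [-2.04, -5.93, -9.82, -13.71, -17.6]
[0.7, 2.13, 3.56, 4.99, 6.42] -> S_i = 0.70 + 1.43*i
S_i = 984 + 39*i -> [984, 1023, 1062, 1101, 1140]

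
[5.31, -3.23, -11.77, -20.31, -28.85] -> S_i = 5.31 + -8.54*i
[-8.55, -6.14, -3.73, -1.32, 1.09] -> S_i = -8.55 + 2.41*i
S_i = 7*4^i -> [7, 28, 112, 448, 1792]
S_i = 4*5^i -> [4, 20, 100, 500, 2500]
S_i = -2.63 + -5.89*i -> [-2.63, -8.52, -14.41, -20.3, -26.19]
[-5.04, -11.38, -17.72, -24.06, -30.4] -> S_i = -5.04 + -6.34*i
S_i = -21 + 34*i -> [-21, 13, 47, 81, 115]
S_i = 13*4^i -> [13, 52, 208, 832, 3328]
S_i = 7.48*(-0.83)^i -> [7.48, -6.21, 5.15, -4.28, 3.55]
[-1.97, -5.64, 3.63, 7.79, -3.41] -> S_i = Random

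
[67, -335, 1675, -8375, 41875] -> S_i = 67*-5^i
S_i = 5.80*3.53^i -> [5.8, 20.47, 72.27, 255.12, 900.59]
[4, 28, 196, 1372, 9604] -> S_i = 4*7^i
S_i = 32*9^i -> [32, 288, 2592, 23328, 209952]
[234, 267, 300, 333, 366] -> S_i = 234 + 33*i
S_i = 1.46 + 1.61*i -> [1.46, 3.07, 4.68, 6.29, 7.9]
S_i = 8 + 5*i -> [8, 13, 18, 23, 28]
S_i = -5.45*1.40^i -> [-5.45, -7.63, -10.68, -14.95, -20.94]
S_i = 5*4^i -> [5, 20, 80, 320, 1280]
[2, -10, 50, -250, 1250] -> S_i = 2*-5^i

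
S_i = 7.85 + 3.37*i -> [7.85, 11.22, 14.59, 17.96, 21.33]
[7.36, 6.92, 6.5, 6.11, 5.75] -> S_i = 7.36*0.94^i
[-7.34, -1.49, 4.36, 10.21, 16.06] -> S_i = -7.34 + 5.85*i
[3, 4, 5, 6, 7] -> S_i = 3 + 1*i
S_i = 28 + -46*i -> [28, -18, -64, -110, -156]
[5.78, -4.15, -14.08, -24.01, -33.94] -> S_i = 5.78 + -9.93*i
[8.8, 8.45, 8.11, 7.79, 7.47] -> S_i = 8.80*0.96^i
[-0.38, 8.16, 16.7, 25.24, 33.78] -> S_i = -0.38 + 8.54*i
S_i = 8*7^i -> [8, 56, 392, 2744, 19208]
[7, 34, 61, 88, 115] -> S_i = 7 + 27*i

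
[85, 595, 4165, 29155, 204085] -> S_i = 85*7^i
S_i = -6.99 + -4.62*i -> [-6.99, -11.61, -16.23, -20.85, -25.47]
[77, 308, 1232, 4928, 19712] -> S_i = 77*4^i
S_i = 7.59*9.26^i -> [7.59, 70.28, 650.82, 6026.63, 55806.62]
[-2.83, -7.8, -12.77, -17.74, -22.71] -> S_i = -2.83 + -4.97*i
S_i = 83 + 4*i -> [83, 87, 91, 95, 99]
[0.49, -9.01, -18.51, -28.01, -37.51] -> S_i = 0.49 + -9.50*i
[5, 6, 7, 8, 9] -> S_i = 5 + 1*i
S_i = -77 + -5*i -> [-77, -82, -87, -92, -97]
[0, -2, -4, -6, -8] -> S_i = 0 + -2*i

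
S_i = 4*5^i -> [4, 20, 100, 500, 2500]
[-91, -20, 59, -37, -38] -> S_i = Random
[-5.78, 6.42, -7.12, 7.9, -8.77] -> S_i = -5.78*(-1.11)^i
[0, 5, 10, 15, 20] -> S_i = 0 + 5*i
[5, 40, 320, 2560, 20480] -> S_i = 5*8^i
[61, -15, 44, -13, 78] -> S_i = Random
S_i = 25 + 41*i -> [25, 66, 107, 148, 189]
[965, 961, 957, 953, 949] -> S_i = 965 + -4*i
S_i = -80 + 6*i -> [-80, -74, -68, -62, -56]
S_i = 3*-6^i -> [3, -18, 108, -648, 3888]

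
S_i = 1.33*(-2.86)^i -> [1.33, -3.8, 10.88, -31.11, 88.98]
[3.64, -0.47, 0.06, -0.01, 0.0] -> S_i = 3.64*(-0.13)^i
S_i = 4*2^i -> [4, 8, 16, 32, 64]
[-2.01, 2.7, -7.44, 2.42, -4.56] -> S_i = Random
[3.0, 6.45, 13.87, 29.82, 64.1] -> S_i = 3.00*2.15^i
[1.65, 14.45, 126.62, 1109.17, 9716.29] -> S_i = 1.65*8.76^i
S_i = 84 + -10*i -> [84, 74, 64, 54, 44]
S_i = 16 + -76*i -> [16, -60, -136, -212, -288]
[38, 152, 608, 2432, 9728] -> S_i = 38*4^i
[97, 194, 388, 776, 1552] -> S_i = 97*2^i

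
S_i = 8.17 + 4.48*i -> [8.17, 12.65, 17.13, 21.61, 26.09]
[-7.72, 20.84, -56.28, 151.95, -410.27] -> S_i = -7.72*(-2.70)^i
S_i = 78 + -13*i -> [78, 65, 52, 39, 26]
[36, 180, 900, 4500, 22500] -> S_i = 36*5^i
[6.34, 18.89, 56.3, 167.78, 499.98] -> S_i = 6.34*2.98^i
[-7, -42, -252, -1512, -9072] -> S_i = -7*6^i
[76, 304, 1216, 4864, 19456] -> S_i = 76*4^i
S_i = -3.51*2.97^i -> [-3.51, -10.42, -30.96, -91.96, -273.11]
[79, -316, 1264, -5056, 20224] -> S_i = 79*-4^i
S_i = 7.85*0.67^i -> [7.85, 5.26, 3.52, 2.36, 1.58]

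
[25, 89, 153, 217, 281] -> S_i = 25 + 64*i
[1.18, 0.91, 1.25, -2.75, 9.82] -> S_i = Random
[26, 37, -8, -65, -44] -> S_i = Random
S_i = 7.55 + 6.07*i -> [7.55, 13.62, 19.69, 25.76, 31.83]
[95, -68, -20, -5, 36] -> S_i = Random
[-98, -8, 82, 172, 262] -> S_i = -98 + 90*i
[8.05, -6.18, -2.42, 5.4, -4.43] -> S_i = Random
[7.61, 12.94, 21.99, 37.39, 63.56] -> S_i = 7.61*1.70^i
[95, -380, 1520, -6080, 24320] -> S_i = 95*-4^i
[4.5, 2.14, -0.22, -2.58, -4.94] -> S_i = 4.50 + -2.36*i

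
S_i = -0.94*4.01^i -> [-0.94, -3.77, -15.12, -60.61, -243.06]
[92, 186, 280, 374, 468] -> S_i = 92 + 94*i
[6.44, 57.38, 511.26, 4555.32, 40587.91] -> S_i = 6.44*8.91^i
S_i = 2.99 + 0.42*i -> [2.99, 3.41, 3.83, 4.25, 4.67]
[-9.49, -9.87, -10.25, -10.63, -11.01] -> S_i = -9.49 + -0.38*i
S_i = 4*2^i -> [4, 8, 16, 32, 64]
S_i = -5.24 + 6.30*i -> [-5.24, 1.06, 7.36, 13.66, 19.96]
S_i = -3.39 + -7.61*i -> [-3.39, -11.0, -18.61, -26.22, -33.83]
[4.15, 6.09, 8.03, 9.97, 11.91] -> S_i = 4.15 + 1.94*i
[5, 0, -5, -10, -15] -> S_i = 5 + -5*i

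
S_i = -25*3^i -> [-25, -75, -225, -675, -2025]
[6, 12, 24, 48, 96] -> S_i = 6*2^i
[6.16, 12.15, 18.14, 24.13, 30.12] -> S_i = 6.16 + 5.99*i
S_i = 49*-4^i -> [49, -196, 784, -3136, 12544]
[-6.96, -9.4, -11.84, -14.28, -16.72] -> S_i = -6.96 + -2.44*i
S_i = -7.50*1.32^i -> [-7.5, -9.9, -13.07, -17.25, -22.77]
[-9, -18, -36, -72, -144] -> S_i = -9*2^i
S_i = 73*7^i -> [73, 511, 3577, 25039, 175273]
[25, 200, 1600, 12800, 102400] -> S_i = 25*8^i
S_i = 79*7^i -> [79, 553, 3871, 27097, 189679]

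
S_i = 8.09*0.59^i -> [8.09, 4.77, 2.82, 1.66, 0.98]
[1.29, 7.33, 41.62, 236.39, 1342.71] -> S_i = 1.29*5.68^i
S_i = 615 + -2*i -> [615, 613, 611, 609, 607]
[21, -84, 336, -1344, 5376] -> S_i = 21*-4^i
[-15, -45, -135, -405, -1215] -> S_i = -15*3^i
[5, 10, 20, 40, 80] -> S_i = 5*2^i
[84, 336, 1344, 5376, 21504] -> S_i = 84*4^i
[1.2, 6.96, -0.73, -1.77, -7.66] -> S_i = Random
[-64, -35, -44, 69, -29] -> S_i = Random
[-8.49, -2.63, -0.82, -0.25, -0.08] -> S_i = -8.49*0.31^i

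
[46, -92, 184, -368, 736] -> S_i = 46*-2^i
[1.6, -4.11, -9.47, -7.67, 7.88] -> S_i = Random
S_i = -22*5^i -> [-22, -110, -550, -2750, -13750]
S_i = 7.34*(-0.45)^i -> [7.34, -3.3, 1.49, -0.67, 0.3]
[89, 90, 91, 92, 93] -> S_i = 89 + 1*i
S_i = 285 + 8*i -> [285, 293, 301, 309, 317]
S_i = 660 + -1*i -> [660, 659, 658, 657, 656]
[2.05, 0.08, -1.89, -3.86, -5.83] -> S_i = 2.05 + -1.97*i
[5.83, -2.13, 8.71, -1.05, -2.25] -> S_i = Random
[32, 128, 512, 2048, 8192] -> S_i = 32*4^i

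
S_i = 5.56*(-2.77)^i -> [5.56, -15.4, 42.66, -118.17, 327.34]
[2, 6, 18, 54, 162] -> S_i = 2*3^i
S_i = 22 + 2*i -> [22, 24, 26, 28, 30]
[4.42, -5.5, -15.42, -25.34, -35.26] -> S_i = 4.42 + -9.92*i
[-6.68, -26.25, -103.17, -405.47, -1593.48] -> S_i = -6.68*3.93^i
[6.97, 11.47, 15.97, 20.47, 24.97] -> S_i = 6.97 + 4.50*i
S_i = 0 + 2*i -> [0, 2, 4, 6, 8]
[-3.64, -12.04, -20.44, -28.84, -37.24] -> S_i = -3.64 + -8.40*i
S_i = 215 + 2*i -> [215, 217, 219, 221, 223]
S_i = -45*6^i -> [-45, -270, -1620, -9720, -58320]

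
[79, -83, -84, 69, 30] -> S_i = Random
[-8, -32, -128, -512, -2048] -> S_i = -8*4^i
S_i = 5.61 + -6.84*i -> [5.61, -1.23, -8.07, -14.91, -21.75]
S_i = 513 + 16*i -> [513, 529, 545, 561, 577]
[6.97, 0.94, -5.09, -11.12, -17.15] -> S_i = 6.97 + -6.03*i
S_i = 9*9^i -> [9, 81, 729, 6561, 59049]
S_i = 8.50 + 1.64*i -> [8.5, 10.14, 11.78, 13.42, 15.06]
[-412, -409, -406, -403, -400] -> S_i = -412 + 3*i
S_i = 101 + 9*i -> [101, 110, 119, 128, 137]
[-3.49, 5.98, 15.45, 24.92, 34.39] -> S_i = -3.49 + 9.47*i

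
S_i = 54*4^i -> [54, 216, 864, 3456, 13824]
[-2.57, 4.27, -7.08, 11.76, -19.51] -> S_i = -2.57*(-1.66)^i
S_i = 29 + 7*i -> [29, 36, 43, 50, 57]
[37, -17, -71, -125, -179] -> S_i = 37 + -54*i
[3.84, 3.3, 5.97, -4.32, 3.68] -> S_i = Random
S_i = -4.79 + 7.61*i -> [-4.79, 2.82, 10.43, 18.04, 25.65]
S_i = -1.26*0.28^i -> [-1.26, -0.35, -0.1, -0.03, -0.01]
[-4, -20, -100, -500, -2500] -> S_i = -4*5^i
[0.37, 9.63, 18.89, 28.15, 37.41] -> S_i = 0.37 + 9.26*i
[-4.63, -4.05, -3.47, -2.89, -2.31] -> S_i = -4.63 + 0.58*i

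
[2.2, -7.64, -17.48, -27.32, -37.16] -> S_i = 2.20 + -9.84*i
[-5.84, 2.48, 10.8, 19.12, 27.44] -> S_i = -5.84 + 8.32*i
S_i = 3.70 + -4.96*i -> [3.7, -1.26, -6.22, -11.18, -16.14]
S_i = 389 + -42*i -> [389, 347, 305, 263, 221]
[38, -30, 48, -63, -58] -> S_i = Random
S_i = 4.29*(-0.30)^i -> [4.29, -1.29, 0.39, -0.12, 0.03]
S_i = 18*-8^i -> [18, -144, 1152, -9216, 73728]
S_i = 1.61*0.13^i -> [1.61, 0.21, 0.03, 0.0, 0.0]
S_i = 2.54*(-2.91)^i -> [2.54, -7.39, 21.51, -62.59, 182.14]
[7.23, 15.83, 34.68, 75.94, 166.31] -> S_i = 7.23*2.19^i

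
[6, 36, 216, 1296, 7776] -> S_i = 6*6^i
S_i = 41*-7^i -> [41, -287, 2009, -14063, 98441]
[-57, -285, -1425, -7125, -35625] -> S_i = -57*5^i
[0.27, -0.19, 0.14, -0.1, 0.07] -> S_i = 0.27*(-0.71)^i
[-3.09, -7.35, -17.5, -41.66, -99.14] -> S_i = -3.09*2.38^i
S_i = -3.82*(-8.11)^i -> [-3.82, 30.98, -251.25, 2037.63, -16525.2]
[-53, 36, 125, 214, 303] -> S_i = -53 + 89*i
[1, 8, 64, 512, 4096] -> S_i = 1*8^i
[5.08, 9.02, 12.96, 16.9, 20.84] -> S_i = 5.08 + 3.94*i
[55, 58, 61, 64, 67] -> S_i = 55 + 3*i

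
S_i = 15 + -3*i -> [15, 12, 9, 6, 3]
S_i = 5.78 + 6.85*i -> [5.78, 12.63, 19.48, 26.33, 33.18]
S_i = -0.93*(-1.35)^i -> [-0.93, 1.26, -1.69, 2.29, -3.09]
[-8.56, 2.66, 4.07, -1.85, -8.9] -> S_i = Random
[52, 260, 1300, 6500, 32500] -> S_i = 52*5^i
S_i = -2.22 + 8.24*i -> [-2.22, 6.02, 14.26, 22.5, 30.74]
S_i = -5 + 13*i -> [-5, 8, 21, 34, 47]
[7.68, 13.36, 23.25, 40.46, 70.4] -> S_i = 7.68*1.74^i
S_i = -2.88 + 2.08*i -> [-2.88, -0.8, 1.28, 3.36, 5.44]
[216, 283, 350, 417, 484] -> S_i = 216 + 67*i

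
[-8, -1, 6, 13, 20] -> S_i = -8 + 7*i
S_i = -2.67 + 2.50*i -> [-2.67, -0.17, 2.33, 4.83, 7.33]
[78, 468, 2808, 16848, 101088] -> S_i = 78*6^i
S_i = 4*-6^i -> [4, -24, 144, -864, 5184]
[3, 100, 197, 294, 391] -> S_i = 3 + 97*i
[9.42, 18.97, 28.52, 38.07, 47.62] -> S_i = 9.42 + 9.55*i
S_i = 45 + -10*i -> [45, 35, 25, 15, 5]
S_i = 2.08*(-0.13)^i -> [2.08, -0.27, 0.04, -0.0, 0.0]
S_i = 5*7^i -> [5, 35, 245, 1715, 12005]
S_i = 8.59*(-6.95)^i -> [8.59, -59.7, 414.92, -2883.68, 20041.6]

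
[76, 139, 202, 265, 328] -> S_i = 76 + 63*i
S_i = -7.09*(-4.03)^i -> [-7.09, 28.57, -115.15, 464.05, -1870.11]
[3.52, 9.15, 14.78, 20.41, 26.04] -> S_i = 3.52 + 5.63*i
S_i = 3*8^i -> [3, 24, 192, 1536, 12288]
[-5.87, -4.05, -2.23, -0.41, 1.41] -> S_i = -5.87 + 1.82*i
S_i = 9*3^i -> [9, 27, 81, 243, 729]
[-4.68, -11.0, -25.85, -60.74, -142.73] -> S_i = -4.68*2.35^i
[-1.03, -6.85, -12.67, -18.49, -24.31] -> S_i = -1.03 + -5.82*i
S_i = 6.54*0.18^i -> [6.54, 1.18, 0.21, 0.04, 0.01]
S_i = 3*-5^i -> [3, -15, 75, -375, 1875]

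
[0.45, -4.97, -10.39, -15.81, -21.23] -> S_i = 0.45 + -5.42*i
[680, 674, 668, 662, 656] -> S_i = 680 + -6*i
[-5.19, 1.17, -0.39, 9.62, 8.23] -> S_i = Random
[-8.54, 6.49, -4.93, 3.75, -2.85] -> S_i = -8.54*(-0.76)^i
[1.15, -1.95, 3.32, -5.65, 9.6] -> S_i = 1.15*(-1.70)^i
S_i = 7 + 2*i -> [7, 9, 11, 13, 15]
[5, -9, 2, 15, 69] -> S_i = Random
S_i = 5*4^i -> [5, 20, 80, 320, 1280]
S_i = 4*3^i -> [4, 12, 36, 108, 324]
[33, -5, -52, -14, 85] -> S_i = Random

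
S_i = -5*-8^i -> [-5, 40, -320, 2560, -20480]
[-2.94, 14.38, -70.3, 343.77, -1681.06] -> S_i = -2.94*(-4.89)^i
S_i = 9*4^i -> [9, 36, 144, 576, 2304]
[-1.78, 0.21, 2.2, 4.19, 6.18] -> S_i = -1.78 + 1.99*i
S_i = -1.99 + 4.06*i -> [-1.99, 2.07, 6.13, 10.19, 14.25]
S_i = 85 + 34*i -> [85, 119, 153, 187, 221]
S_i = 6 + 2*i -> [6, 8, 10, 12, 14]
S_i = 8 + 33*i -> [8, 41, 74, 107, 140]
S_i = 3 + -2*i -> [3, 1, -1, -3, -5]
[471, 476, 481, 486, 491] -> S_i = 471 + 5*i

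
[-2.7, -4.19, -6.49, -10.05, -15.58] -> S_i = -2.70*1.55^i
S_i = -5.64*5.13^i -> [-5.64, -28.93, -148.43, -761.43, -3906.15]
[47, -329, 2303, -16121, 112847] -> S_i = 47*-7^i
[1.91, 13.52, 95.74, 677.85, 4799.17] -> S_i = 1.91*7.08^i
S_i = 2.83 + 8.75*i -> [2.83, 11.58, 20.33, 29.08, 37.83]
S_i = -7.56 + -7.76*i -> [-7.56, -15.32, -23.08, -30.84, -38.6]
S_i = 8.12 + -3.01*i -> [8.12, 5.11, 2.1, -0.91, -3.92]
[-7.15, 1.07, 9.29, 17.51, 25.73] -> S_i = -7.15 + 8.22*i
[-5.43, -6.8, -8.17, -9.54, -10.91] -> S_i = -5.43 + -1.37*i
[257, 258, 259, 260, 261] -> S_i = 257 + 1*i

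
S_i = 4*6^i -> [4, 24, 144, 864, 5184]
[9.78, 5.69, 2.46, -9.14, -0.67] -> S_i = Random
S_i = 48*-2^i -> [48, -96, 192, -384, 768]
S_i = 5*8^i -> [5, 40, 320, 2560, 20480]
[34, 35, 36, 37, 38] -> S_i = 34 + 1*i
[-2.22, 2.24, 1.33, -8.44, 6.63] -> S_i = Random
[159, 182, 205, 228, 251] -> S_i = 159 + 23*i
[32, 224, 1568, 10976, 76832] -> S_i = 32*7^i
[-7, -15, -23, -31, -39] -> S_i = -7 + -8*i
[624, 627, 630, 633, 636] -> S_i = 624 + 3*i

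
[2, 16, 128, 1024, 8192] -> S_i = 2*8^i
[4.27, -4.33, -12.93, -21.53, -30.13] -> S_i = 4.27 + -8.60*i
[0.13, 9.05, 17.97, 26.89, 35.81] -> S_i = 0.13 + 8.92*i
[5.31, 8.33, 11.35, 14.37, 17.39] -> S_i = 5.31 + 3.02*i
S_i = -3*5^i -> [-3, -15, -75, -375, -1875]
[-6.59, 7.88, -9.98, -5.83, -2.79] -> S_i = Random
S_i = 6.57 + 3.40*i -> [6.57, 9.97, 13.37, 16.77, 20.17]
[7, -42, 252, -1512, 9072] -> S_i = 7*-6^i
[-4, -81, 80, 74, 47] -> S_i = Random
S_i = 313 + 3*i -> [313, 316, 319, 322, 325]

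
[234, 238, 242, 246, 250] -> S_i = 234 + 4*i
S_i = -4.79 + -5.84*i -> [-4.79, -10.63, -16.47, -22.31, -28.15]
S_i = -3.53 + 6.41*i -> [-3.53, 2.88, 9.29, 15.7, 22.11]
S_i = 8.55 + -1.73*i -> [8.55, 6.82, 5.09, 3.36, 1.63]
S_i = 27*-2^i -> [27, -54, 108, -216, 432]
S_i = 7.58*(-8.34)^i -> [7.58, -63.22, 527.23, -4397.11, 36671.9]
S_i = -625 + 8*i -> [-625, -617, -609, -601, -593]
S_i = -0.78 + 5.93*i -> [-0.78, 5.15, 11.08, 17.01, 22.94]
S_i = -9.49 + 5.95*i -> [-9.49, -3.54, 2.41, 8.36, 14.31]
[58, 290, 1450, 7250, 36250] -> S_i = 58*5^i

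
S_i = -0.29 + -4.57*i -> [-0.29, -4.86, -9.43, -14.0, -18.57]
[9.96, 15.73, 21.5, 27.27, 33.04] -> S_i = 9.96 + 5.77*i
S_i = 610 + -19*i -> [610, 591, 572, 553, 534]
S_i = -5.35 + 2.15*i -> [-5.35, -3.2, -1.05, 1.1, 3.25]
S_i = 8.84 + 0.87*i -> [8.84, 9.71, 10.58, 11.45, 12.32]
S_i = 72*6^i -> [72, 432, 2592, 15552, 93312]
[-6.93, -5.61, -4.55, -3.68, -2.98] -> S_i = -6.93*0.81^i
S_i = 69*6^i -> [69, 414, 2484, 14904, 89424]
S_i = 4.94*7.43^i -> [4.94, 36.7, 272.71, 2026.25, 15055.05]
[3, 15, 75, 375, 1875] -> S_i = 3*5^i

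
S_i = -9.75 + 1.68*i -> [-9.75, -8.07, -6.39, -4.71, -3.03]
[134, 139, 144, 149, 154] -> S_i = 134 + 5*i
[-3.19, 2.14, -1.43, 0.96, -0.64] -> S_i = -3.19*(-0.67)^i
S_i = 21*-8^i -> [21, -168, 1344, -10752, 86016]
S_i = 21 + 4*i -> [21, 25, 29, 33, 37]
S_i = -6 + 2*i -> [-6, -4, -2, 0, 2]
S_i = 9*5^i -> [9, 45, 225, 1125, 5625]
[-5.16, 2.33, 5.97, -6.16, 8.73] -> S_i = Random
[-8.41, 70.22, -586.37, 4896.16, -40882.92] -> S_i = -8.41*(-8.35)^i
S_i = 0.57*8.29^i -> [0.57, 4.73, 39.17, 324.74, 2692.11]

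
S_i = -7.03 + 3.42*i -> [-7.03, -3.61, -0.19, 3.23, 6.65]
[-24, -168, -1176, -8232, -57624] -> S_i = -24*7^i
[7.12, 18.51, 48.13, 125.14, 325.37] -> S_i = 7.12*2.60^i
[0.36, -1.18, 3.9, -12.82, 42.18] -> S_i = 0.36*(-3.29)^i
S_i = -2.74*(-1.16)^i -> [-2.74, 3.18, -3.69, 4.28, -4.96]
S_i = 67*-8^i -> [67, -536, 4288, -34304, 274432]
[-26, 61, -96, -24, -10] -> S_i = Random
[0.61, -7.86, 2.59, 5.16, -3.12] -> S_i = Random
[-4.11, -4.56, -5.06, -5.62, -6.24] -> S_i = -4.11*1.11^i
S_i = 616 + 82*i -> [616, 698, 780, 862, 944]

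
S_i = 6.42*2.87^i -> [6.42, 18.43, 52.88, 151.77, 435.57]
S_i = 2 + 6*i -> [2, 8, 14, 20, 26]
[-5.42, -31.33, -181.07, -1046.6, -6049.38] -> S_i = -5.42*5.78^i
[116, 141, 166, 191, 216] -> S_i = 116 + 25*i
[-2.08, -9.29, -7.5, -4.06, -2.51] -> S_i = Random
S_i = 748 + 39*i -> [748, 787, 826, 865, 904]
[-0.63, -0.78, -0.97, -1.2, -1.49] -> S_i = -0.63*1.24^i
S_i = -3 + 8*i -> [-3, 5, 13, 21, 29]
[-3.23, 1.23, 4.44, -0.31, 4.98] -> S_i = Random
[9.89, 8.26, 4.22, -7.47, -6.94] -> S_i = Random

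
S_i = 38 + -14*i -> [38, 24, 10, -4, -18]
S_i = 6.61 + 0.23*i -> [6.61, 6.84, 7.07, 7.3, 7.53]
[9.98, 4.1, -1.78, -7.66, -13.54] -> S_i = 9.98 + -5.88*i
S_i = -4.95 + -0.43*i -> [-4.95, -5.38, -5.81, -6.24, -6.67]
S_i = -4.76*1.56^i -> [-4.76, -7.43, -11.58, -18.07, -28.19]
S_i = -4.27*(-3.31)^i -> [-4.27, 14.13, -46.78, 154.85, -512.55]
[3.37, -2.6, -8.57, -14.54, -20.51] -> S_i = 3.37 + -5.97*i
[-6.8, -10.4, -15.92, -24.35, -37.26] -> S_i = -6.80*1.53^i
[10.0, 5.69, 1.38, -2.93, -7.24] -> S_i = 10.00 + -4.31*i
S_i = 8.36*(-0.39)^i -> [8.36, -3.26, 1.27, -0.5, 0.19]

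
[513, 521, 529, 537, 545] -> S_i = 513 + 8*i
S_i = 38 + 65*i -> [38, 103, 168, 233, 298]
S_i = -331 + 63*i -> [-331, -268, -205, -142, -79]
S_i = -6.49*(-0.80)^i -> [-6.49, 5.19, -4.15, 3.32, -2.66]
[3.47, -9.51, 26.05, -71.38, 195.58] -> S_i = 3.47*(-2.74)^i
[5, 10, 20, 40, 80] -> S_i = 5*2^i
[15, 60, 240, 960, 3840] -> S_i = 15*4^i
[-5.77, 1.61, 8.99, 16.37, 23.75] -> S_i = -5.77 + 7.38*i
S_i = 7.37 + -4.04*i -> [7.37, 3.33, -0.71, -4.75, -8.79]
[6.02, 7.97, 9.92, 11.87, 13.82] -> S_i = 6.02 + 1.95*i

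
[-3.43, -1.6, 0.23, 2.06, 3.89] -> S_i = -3.43 + 1.83*i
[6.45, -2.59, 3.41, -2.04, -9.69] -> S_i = Random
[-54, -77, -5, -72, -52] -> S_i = Random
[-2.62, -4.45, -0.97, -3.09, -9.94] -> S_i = Random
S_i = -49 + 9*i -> [-49, -40, -31, -22, -13]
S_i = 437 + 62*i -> [437, 499, 561, 623, 685]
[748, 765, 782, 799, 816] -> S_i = 748 + 17*i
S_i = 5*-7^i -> [5, -35, 245, -1715, 12005]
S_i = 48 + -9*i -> [48, 39, 30, 21, 12]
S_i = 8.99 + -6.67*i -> [8.99, 2.32, -4.35, -11.02, -17.69]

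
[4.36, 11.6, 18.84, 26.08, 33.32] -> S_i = 4.36 + 7.24*i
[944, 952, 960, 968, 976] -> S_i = 944 + 8*i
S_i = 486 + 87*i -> [486, 573, 660, 747, 834]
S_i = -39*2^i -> [-39, -78, -156, -312, -624]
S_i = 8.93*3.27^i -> [8.93, 29.2, 95.49, 312.24, 1021.04]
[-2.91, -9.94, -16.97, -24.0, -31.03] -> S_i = -2.91 + -7.03*i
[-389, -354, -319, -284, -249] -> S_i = -389 + 35*i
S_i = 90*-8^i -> [90, -720, 5760, -46080, 368640]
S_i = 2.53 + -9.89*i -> [2.53, -7.36, -17.25, -27.14, -37.03]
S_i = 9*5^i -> [9, 45, 225, 1125, 5625]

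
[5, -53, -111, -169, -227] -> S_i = 5 + -58*i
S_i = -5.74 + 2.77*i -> [-5.74, -2.97, -0.2, 2.57, 5.34]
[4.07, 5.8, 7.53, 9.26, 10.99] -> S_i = 4.07 + 1.73*i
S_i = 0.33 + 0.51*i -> [0.33, 0.84, 1.35, 1.86, 2.37]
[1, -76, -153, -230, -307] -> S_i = 1 + -77*i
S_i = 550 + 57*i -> [550, 607, 664, 721, 778]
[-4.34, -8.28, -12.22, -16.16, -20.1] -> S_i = -4.34 + -3.94*i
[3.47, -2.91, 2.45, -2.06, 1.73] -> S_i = 3.47*(-0.84)^i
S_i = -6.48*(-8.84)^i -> [-6.48, 57.28, -506.38, 4476.43, -39571.64]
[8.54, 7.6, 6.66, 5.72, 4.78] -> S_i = 8.54 + -0.94*i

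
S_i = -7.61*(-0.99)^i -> [-7.61, 7.53, -7.46, 7.38, -7.31]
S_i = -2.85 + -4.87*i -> [-2.85, -7.72, -12.59, -17.46, -22.33]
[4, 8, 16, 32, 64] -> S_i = 4*2^i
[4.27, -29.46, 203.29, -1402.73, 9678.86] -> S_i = 4.27*(-6.90)^i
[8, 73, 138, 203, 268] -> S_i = 8 + 65*i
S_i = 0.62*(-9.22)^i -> [0.62, -5.72, 52.71, -485.94, 4480.39]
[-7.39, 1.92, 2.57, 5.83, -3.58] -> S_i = Random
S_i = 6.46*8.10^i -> [6.46, 52.33, 423.84, 3433.11, 27808.18]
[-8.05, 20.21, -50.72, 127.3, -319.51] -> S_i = -8.05*(-2.51)^i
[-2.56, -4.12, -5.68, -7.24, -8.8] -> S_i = -2.56 + -1.56*i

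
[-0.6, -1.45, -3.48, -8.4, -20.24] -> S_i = -0.60*2.41^i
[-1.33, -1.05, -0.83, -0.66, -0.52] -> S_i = -1.33*0.79^i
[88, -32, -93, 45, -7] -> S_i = Random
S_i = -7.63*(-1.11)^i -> [-7.63, 8.47, -9.4, 10.44, -11.58]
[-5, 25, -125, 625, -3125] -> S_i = -5*-5^i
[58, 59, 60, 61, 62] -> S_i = 58 + 1*i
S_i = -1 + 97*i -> [-1, 96, 193, 290, 387]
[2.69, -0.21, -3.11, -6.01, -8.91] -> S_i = 2.69 + -2.90*i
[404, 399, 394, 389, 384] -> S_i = 404 + -5*i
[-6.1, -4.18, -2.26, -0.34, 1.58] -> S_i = -6.10 + 1.92*i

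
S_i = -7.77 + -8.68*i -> [-7.77, -16.45, -25.13, -33.81, -42.49]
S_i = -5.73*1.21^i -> [-5.73, -6.93, -8.39, -10.15, -12.28]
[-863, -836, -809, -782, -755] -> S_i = -863 + 27*i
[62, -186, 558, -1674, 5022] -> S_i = 62*-3^i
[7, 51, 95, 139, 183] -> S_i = 7 + 44*i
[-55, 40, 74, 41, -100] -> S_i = Random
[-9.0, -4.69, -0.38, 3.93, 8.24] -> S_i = -9.00 + 4.31*i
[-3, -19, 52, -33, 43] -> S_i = Random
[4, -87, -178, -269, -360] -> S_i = 4 + -91*i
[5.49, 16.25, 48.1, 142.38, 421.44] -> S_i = 5.49*2.96^i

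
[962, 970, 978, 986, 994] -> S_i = 962 + 8*i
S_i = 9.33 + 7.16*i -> [9.33, 16.49, 23.65, 30.81, 37.97]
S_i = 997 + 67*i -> [997, 1064, 1131, 1198, 1265]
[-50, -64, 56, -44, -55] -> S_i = Random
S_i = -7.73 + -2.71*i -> [-7.73, -10.44, -13.15, -15.86, -18.57]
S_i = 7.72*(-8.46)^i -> [7.72, -65.31, 552.53, -4674.43, 39545.65]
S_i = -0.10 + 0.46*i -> [-0.1, 0.36, 0.82, 1.28, 1.74]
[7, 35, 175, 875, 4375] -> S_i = 7*5^i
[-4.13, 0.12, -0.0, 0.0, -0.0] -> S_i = -4.13*(-0.03)^i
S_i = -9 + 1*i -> [-9, -8, -7, -6, -5]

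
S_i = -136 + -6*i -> [-136, -142, -148, -154, -160]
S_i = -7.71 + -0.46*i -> [-7.71, -8.17, -8.63, -9.09, -9.55]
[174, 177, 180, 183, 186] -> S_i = 174 + 3*i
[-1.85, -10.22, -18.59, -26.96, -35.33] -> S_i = -1.85 + -8.37*i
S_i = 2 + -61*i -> [2, -59, -120, -181, -242]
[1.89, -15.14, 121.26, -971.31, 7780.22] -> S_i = 1.89*(-8.01)^i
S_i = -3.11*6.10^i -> [-3.11, -18.97, -115.72, -705.91, -4306.06]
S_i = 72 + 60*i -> [72, 132, 192, 252, 312]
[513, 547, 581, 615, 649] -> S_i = 513 + 34*i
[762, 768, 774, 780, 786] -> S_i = 762 + 6*i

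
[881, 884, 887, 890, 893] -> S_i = 881 + 3*i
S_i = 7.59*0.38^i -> [7.59, 2.88, 1.1, 0.42, 0.16]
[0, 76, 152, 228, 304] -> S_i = 0 + 76*i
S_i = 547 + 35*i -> [547, 582, 617, 652, 687]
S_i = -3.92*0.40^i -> [-3.92, -1.57, -0.63, -0.25, -0.1]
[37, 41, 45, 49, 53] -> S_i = 37 + 4*i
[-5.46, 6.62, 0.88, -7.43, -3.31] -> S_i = Random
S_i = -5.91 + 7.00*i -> [-5.91, 1.09, 8.09, 15.09, 22.09]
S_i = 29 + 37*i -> [29, 66, 103, 140, 177]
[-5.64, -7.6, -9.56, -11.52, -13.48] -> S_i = -5.64 + -1.96*i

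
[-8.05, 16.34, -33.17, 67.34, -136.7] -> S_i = -8.05*(-2.03)^i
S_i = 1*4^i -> [1, 4, 16, 64, 256]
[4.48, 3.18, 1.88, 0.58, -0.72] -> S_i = 4.48 + -1.30*i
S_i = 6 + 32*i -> [6, 38, 70, 102, 134]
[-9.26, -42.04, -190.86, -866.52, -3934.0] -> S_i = -9.26*4.54^i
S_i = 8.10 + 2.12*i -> [8.1, 10.22, 12.34, 14.46, 16.58]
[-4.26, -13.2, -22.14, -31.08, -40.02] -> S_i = -4.26 + -8.94*i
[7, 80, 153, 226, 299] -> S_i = 7 + 73*i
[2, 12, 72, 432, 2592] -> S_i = 2*6^i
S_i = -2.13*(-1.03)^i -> [-2.13, 2.19, -2.26, 2.33, -2.4]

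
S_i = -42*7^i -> [-42, -294, -2058, -14406, -100842]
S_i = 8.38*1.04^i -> [8.38, 8.72, 9.06, 9.43, 9.8]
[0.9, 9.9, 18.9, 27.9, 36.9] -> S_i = 0.90 + 9.00*i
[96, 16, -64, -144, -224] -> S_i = 96 + -80*i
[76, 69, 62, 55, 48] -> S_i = 76 + -7*i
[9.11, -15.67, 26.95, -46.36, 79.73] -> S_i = 9.11*(-1.72)^i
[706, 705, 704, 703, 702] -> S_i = 706 + -1*i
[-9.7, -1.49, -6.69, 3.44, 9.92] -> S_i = Random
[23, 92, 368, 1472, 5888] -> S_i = 23*4^i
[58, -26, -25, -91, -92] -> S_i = Random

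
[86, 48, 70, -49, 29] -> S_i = Random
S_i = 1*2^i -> [1, 2, 4, 8, 16]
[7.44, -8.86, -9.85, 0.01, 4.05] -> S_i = Random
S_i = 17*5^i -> [17, 85, 425, 2125, 10625]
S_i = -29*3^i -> [-29, -87, -261, -783, -2349]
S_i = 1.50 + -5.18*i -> [1.5, -3.68, -8.86, -14.04, -19.22]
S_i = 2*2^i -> [2, 4, 8, 16, 32]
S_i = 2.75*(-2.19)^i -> [2.75, -6.02, 13.19, -28.88, 63.26]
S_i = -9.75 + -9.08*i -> [-9.75, -18.83, -27.91, -36.99, -46.07]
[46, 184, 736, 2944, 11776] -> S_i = 46*4^i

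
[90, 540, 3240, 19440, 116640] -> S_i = 90*6^i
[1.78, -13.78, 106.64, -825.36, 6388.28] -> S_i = 1.78*(-7.74)^i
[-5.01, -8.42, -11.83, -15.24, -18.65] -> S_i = -5.01 + -3.41*i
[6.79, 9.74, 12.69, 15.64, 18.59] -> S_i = 6.79 + 2.95*i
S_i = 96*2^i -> [96, 192, 384, 768, 1536]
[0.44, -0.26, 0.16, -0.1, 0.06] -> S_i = 0.44*(-0.60)^i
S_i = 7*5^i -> [7, 35, 175, 875, 4375]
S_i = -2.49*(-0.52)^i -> [-2.49, 1.29, -0.67, 0.35, -0.18]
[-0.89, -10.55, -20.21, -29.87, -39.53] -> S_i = -0.89 + -9.66*i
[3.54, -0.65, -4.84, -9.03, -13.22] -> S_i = 3.54 + -4.19*i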